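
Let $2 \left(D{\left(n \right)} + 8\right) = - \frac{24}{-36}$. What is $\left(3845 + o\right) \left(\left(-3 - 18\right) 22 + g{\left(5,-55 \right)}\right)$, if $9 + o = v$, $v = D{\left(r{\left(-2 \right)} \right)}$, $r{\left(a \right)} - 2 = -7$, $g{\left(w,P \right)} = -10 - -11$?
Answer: $- \frac{5294585}{3} \approx -1.7649 \cdot 10^{6}$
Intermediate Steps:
$g{\left(w,P \right)} = 1$ ($g{\left(w,P \right)} = -10 + 11 = 1$)
$r{\left(a \right)} = -5$ ($r{\left(a \right)} = 2 - 7 = -5$)
$D{\left(n \right)} = - \frac{23}{3}$ ($D{\left(n \right)} = -8 + \frac{\left(-24\right) \frac{1}{-36}}{2} = -8 + \frac{\left(-24\right) \left(- \frac{1}{36}\right)}{2} = -8 + \frac{1}{2} \cdot \frac{2}{3} = -8 + \frac{1}{3} = - \frac{23}{3}$)
$v = - \frac{23}{3} \approx -7.6667$
$o = - \frac{50}{3}$ ($o = -9 - \frac{23}{3} = - \frac{50}{3} \approx -16.667$)
$\left(3845 + o\right) \left(\left(-3 - 18\right) 22 + g{\left(5,-55 \right)}\right) = \left(3845 - \frac{50}{3}\right) \left(\left(-3 - 18\right) 22 + 1\right) = \frac{11485 \left(\left(-21\right) 22 + 1\right)}{3} = \frac{11485 \left(-462 + 1\right)}{3} = \frac{11485}{3} \left(-461\right) = - \frac{5294585}{3}$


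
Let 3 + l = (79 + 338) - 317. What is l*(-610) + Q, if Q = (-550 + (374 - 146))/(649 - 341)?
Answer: -1301763/22 ≈ -59171.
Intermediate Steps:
Q = -23/22 (Q = (-550 + 228)/308 = -322*1/308 = -23/22 ≈ -1.0455)
l = 97 (l = -3 + ((79 + 338) - 317) = -3 + (417 - 317) = -3 + 100 = 97)
l*(-610) + Q = 97*(-610) - 23/22 = -59170 - 23/22 = -1301763/22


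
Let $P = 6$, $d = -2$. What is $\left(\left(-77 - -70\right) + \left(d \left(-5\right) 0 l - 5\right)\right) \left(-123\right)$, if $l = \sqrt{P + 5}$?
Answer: $1476$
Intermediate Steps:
$l = \sqrt{11}$ ($l = \sqrt{6 + 5} = \sqrt{11} \approx 3.3166$)
$\left(\left(-77 - -70\right) + \left(d \left(-5\right) 0 l - 5\right)\right) \left(-123\right) = \left(\left(-77 - -70\right) - \left(5 + 2 \left(-5\right) 0 \sqrt{11}\right)\right) \left(-123\right) = \left(\left(-77 + 70\right) - \left(5 + 2 \cdot 0 \sqrt{11}\right)\right) \left(-123\right) = \left(-7 - 5\right) \left(-123\right) = \left(-12\right) \left(-123\right) = 1476$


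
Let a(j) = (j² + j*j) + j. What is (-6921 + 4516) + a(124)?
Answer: 28471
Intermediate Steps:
a(j) = j + 2*j² (a(j) = (j² + j²) + j = 2*j² + j = j + 2*j²)
(-6921 + 4516) + a(124) = (-6921 + 4516) + 124*(1 + 2*124) = -2405 + 124*(1 + 248) = -2405 + 124*249 = -2405 + 30876 = 28471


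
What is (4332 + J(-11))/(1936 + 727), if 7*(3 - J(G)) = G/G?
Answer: 30344/18641 ≈ 1.6278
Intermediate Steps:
J(G) = 20/7 (J(G) = 3 - G/(7*G) = 3 - 1/7*1 = 3 - 1/7 = 20/7)
(4332 + J(-11))/(1936 + 727) = (4332 + 20/7)/(1936 + 727) = (30344/7)/2663 = (30344/7)*(1/2663) = 30344/18641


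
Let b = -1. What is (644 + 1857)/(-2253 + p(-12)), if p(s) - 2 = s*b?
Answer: -2501/2239 ≈ -1.1170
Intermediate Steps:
p(s) = 2 - s (p(s) = 2 + s*(-1) = 2 - s)
(644 + 1857)/(-2253 + p(-12)) = (644 + 1857)/(-2253 + (2 - 1*(-12))) = 2501/(-2253 + (2 + 12)) = 2501/(-2253 + 14) = 2501/(-2239) = 2501*(-1/2239) = -2501/2239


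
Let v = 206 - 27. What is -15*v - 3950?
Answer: -6635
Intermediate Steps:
v = 179
-15*v - 3950 = -15*179 - 3950 = -2685 - 3950 = -6635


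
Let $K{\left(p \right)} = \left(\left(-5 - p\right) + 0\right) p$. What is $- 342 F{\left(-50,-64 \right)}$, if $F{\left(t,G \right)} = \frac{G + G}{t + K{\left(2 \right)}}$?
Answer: $-684$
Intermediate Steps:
$K{\left(p \right)} = p \left(-5 - p\right)$ ($K{\left(p \right)} = \left(-5 - p\right) p = p \left(-5 - p\right)$)
$F{\left(t,G \right)} = \frac{2 G}{-14 + t}$ ($F{\left(t,G \right)} = \frac{G + G}{t - 2 \left(5 + 2\right)} = \frac{2 G}{t - 2 \cdot 7} = \frac{2 G}{t - 14} = \frac{2 G}{-14 + t}$)
$- 342 F{\left(-50,-64 \right)} = - 342 \cdot 2 \left(-64\right) \frac{1}{-14 - 50} = - 342 \cdot 2 \left(-64\right) \frac{1}{-64} = - 342 \cdot 2 \left(-64\right) \left(- \frac{1}{64}\right) = - 342 \cdot 2 = \left(-1\right) 684 = -684$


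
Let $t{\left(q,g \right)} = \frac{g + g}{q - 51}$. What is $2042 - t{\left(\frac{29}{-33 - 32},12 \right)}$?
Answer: $\frac{853751}{418} \approx 2042.5$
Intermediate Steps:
$t{\left(q,g \right)} = \frac{2 g}{-51 + q}$
$2042 - t{\left(\frac{29}{-33 - 32},12 \right)} = 2042 - 2 \cdot 12 \frac{1}{-51 + \frac{29}{-33 - 32}} = 2042 - 2 \cdot 12 \frac{1}{-51 + \frac{29}{-65}} = 2042 - 2 \cdot 12 \frac{1}{-51 + 29 \left(- \frac{1}{65}\right)} = 2042 - 2 \cdot 12 \frac{1}{-51 - \frac{29}{65}} = 2042 - 2 \cdot 12 \frac{1}{- \frac{3344}{65}} = 2042 - 2 \cdot 12 \left(- \frac{65}{3344}\right) = 2042 - - \frac{195}{418} = 2042 + \frac{195}{418} = \frac{853751}{418}$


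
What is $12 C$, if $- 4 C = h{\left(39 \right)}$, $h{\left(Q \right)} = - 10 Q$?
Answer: $1170$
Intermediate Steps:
$C = \frac{195}{2}$ ($C = - \frac{\left(-10\right) 39}{4} = \left(- \frac{1}{4}\right) \left(-390\right) = \frac{195}{2} \approx 97.5$)
$12 C = 12 \cdot \frac{195}{2} = 1170$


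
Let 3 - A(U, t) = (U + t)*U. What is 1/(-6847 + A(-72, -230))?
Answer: -1/28588 ≈ -3.4980e-5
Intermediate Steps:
A(U, t) = 3 - U*(U + t) (A(U, t) = 3 - (U + t)*U = 3 - U*(U + t))
1/(-6847 + A(-72, -230)) = 1/(-6847 + (3 - 1*(-72)**2 - 1*(-72)*(-230))) = 1/(-6847 + (3 - 1*5184 - 16560)) = 1/(-6847 + (3 - 5184 - 16560)) = 1/(-6847 - 21741) = 1/(-28588) = -1/28588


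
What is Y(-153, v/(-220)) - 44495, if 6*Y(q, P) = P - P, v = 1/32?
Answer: -44495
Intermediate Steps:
v = 1/32 ≈ 0.031250
Y(q, P) = 0 (Y(q, P) = (P - P)/6 = (⅙)*0 = 0)
Y(-153, v/(-220)) - 44495 = 0 - 44495 = -44495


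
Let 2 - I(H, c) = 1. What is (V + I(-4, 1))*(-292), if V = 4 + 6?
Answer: -3212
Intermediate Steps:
I(H, c) = 1 (I(H, c) = 2 - 1*1 = 2 - 1 = 1)
V = 10
(V + I(-4, 1))*(-292) = (10 + 1)*(-292) = 11*(-292) = -3212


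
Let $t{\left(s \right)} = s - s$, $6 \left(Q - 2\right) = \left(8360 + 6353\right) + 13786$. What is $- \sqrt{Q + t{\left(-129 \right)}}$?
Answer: $- \frac{\sqrt{171066}}{6} \approx -68.934$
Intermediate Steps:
$Q = \frac{28511}{6}$ ($Q = 2 + \frac{\left(8360 + 6353\right) + 13786}{6} = 2 + \frac{14713 + 13786}{6} = 2 + \frac{1}{6} \cdot 28499 = 2 + \frac{28499}{6} = \frac{28511}{6} \approx 4751.8$)
$t{\left(s \right)} = 0$
$- \sqrt{Q + t{\left(-129 \right)}} = - \sqrt{\frac{28511}{6} + 0} = - \sqrt{\frac{28511}{6}} = - \frac{\sqrt{171066}}{6}$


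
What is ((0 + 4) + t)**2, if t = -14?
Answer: 100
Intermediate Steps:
((0 + 4) + t)**2 = ((0 + 4) - 14)**2 = (4 - 14)**2 = (-10)**2 = 100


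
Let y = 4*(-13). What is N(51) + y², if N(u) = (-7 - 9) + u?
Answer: 2739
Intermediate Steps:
y = -52
N(u) = -16 + u
N(51) + y² = (-16 + 51) + (-52)² = 35 + 2704 = 2739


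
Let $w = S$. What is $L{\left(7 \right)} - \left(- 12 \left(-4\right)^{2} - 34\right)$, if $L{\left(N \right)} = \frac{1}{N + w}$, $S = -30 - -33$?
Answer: $\frac{2261}{10} \approx 226.1$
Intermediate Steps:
$S = 3$ ($S = -30 + 33 = 3$)
$w = 3$
$L{\left(N \right)} = \frac{1}{3 + N}$ ($L{\left(N \right)} = \frac{1}{N + 3} = \frac{1}{3 + N}$)
$L{\left(7 \right)} - \left(- 12 \left(-4\right)^{2} - 34\right) = \frac{1}{3 + 7} - \left(- 12 \left(-4\right)^{2} - 34\right) = \frac{1}{10} - \left(\left(-12\right) 16 - 34\right) = \frac{1}{10} - \left(-192 - 34\right) = \frac{1}{10} - -226 = \frac{1}{10} + 226 = \frac{2261}{10}$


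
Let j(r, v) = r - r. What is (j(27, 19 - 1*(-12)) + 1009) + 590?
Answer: 1599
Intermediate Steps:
j(r, v) = 0
(j(27, 19 - 1*(-12)) + 1009) + 590 = (0 + 1009) + 590 = 1009 + 590 = 1599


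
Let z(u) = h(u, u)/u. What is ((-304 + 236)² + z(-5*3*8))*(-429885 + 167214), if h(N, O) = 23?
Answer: -48581614349/40 ≈ -1.2145e+9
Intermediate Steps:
z(u) = 23/u
((-304 + 236)² + z(-5*3*8))*(-429885 + 167214) = ((-304 + 236)² + 23/((-5*3*8)))*(-429885 + 167214) = ((-68)² + 23/((-15*8)))*(-262671) = (4624 + 23/(-120))*(-262671) = (4624 + 23*(-1/120))*(-262671) = (4624 - 23/120)*(-262671) = (554857/120)*(-262671) = -48581614349/40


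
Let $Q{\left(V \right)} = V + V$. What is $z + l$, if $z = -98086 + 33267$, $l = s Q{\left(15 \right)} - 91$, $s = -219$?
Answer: $-71480$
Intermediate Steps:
$Q{\left(V \right)} = 2 V$
$l = -6661$ ($l = - 219 \cdot 2 \cdot 15 - 91 = \left(-219\right) 30 - 91 = -6570 - 91 = -6661$)
$z = -64819$
$z + l = -64819 - 6661 = -71480$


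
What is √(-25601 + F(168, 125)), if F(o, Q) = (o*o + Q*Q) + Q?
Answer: √18373 ≈ 135.55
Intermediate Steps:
F(o, Q) = Q + Q² + o² (F(o, Q) = (o² + Q²) + Q = (Q² + o²) + Q = Q + Q² + o²)
√(-25601 + F(168, 125)) = √(-25601 + (125 + 125² + 168²)) = √(-25601 + (125 + 15625 + 28224)) = √(-25601 + 43974) = √18373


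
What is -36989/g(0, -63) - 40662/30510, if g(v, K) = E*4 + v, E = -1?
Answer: 20895773/2260 ≈ 9245.9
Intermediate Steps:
g(v, K) = -4 + v (g(v, K) = -1*4 + v = -4 + v)
-36989/g(0, -63) - 40662/30510 = -36989/(-4 + 0) - 40662/30510 = -36989/(-4) - 40662*1/30510 = -36989*(-1/4) - 753/565 = 36989/4 - 753/565 = 20895773/2260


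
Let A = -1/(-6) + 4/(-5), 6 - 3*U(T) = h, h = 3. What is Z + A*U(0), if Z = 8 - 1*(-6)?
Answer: 401/30 ≈ 13.367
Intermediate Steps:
Z = 14 (Z = 8 + 6 = 14)
U(T) = 1 (U(T) = 2 - ⅓*3 = 2 - 1 = 1)
A = -19/30 (A = -1*(-⅙) + 4*(-⅕) = ⅙ - ⅘ = -19/30 ≈ -0.63333)
Z + A*U(0) = 14 - 19/30*1 = 14 - 19/30 = 401/30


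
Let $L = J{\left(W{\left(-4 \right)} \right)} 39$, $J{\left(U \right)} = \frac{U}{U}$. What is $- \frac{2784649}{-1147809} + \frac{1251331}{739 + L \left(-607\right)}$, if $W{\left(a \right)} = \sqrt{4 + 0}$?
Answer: $- \frac{1372425843613}{26323851606} \approx -52.136$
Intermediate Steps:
$W{\left(a \right)} = 2$ ($W{\left(a \right)} = \sqrt{4} = 2$)
$J{\left(U \right)} = 1$
$L = 39$ ($L = 1 \cdot 39 = 39$)
$- \frac{2784649}{-1147809} + \frac{1251331}{739 + L \left(-607\right)} = - \frac{2784649}{-1147809} + \frac{1251331}{739 + 39 \left(-607\right)} = \left(-2784649\right) \left(- \frac{1}{1147809}\right) + \frac{1251331}{739 - 23673} = \frac{2784649}{1147809} + \frac{1251331}{-22934} = \frac{2784649}{1147809} + 1251331 \left(- \frac{1}{22934}\right) = \frac{2784649}{1147809} - \frac{1251331}{22934} = - \frac{1372425843613}{26323851606}$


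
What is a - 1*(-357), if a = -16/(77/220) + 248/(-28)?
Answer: 2117/7 ≈ 302.43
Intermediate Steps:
a = -382/7 (a = -16/(77*(1/220)) + 248*(-1/28) = -16/7/20 - 62/7 = -16*20/7 - 62/7 = -320/7 - 62/7 = -382/7 ≈ -54.571)
a - 1*(-357) = -382/7 - 1*(-357) = -382/7 + 357 = 2117/7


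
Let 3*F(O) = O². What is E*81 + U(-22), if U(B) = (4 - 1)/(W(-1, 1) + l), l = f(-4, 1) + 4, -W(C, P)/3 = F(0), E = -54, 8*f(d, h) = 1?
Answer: -48106/11 ≈ -4373.3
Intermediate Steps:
F(O) = O²/3
f(d, h) = ⅛ (f(d, h) = (⅛)*1 = ⅛)
W(C, P) = 0 (W(C, P) = -0² = -0 = -3*0 = 0)
l = 33/8 (l = ⅛ + 4 = 33/8 ≈ 4.1250)
U(B) = 8/11 (U(B) = (4 - 1)/(0 + 33/8) = 3/(33/8) = 3*(8/33) = 8/11)
E*81 + U(-22) = -54*81 + 8/11 = -4374 + 8/11 = -48106/11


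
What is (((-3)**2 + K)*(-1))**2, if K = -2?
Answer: 49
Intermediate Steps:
(((-3)**2 + K)*(-1))**2 = (((-3)**2 - 2)*(-1))**2 = ((9 - 2)*(-1))**2 = (7*(-1))**2 = (-7)**2 = 49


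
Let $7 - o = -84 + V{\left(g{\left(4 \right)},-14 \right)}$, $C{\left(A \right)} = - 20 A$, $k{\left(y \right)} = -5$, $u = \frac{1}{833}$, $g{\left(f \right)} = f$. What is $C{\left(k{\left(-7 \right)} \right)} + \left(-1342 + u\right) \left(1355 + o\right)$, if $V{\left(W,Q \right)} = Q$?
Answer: $- \frac{1632028800}{833} \approx -1.9592 \cdot 10^{6}$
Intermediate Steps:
$u = \frac{1}{833} \approx 0.0012005$
$o = 105$ ($o = 7 - \left(-84 - 14\right) = 7 - -98 = 7 + 98 = 105$)
$C{\left(k{\left(-7 \right)} \right)} + \left(-1342 + u\right) \left(1355 + o\right) = \left(-20\right) \left(-5\right) + \left(-1342 + \frac{1}{833}\right) \left(1355 + 105\right) = 100 - \frac{1632112100}{833} = - \frac{1632028800}{833}$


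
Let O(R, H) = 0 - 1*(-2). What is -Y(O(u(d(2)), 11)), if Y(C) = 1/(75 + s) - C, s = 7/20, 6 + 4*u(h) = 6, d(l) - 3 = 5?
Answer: 2994/1507 ≈ 1.9867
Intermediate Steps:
d(l) = 8 (d(l) = 3 + 5 = 8)
u(h) = 0 (u(h) = -3/2 + (¼)*6 = -3/2 + 3/2 = 0)
O(R, H) = 2 (O(R, H) = 0 + 2 = 2)
s = 7/20 (s = 7*(1/20) = 7/20 ≈ 0.35000)
Y(C) = 20/1507 - C (Y(C) = 1/(75 + 7/20) - C = 1/(1507/20) - C = 20/1507 - C)
-Y(O(u(d(2)), 11)) = -(20/1507 - 1*2) = -(20/1507 - 2) = -1*(-2994/1507) = 2994/1507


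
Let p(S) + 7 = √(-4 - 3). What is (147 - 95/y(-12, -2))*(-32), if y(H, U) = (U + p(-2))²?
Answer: -4704 + 3040/(9 - I*√7)² ≈ -4675.0 + 18.695*I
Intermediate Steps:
p(S) = -7 + I*√7 (p(S) = -7 + √(-4 - 3) = -7 + √(-7) = -7 + I*√7)
y(H, U) = (-7 + U + I*√7)² (y(H, U) = (U + (-7 + I*√7))² = (-7 + U + I*√7)²)
(147 - 95/y(-12, -2))*(-32) = (147 - 95/(-7 - 2 + I*√7)²)*(-32) = (147 - 95/(-9 + I*√7)²)*(-32) = -4704 + 3040/(-9 + I*√7)²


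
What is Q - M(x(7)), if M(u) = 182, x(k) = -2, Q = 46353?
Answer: 46171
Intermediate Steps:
Q - M(x(7)) = 46353 - 1*182 = 46353 - 182 = 46171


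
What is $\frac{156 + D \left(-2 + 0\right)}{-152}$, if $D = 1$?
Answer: $- \frac{77}{76} \approx -1.0132$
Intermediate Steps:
$\frac{156 + D \left(-2 + 0\right)}{-152} = \frac{156 + 1 \left(-2 + 0\right)}{-152} = \left(156 + 1 \left(-2\right)\right) \left(- \frac{1}{152}\right) = \left(156 - 2\right) \left(- \frac{1}{152}\right) = 154 \left(- \frac{1}{152}\right) = - \frac{77}{76}$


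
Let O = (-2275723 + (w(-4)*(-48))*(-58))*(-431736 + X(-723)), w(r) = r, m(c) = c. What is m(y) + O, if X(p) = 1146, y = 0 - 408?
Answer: 984698616402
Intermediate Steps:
y = -408
O = 984698616810 (O = (-2275723 - 4*(-48)*(-58))*(-431736 + 1146) = (-2275723 + 192*(-58))*(-430590) = (-2275723 - 11136)*(-430590) = -2286859*(-430590) = 984698616810)
m(y) + O = -408 + 984698616810 = 984698616402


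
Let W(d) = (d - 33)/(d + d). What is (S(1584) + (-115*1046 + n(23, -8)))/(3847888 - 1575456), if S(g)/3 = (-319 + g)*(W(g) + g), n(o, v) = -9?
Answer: 188570847/72717824 ≈ 2.5932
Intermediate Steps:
W(d) = (-33 + d)/(2*d) (W(d) = (-33 + d)/((2*d)) = (-33 + d)*(1/(2*d)) = (-33 + d)/(2*d))
S(g) = 3*(-319 + g)*(g + (-33 + g)/(2*g)) (S(g) = 3*((-319 + g)*((-33 + g)/(2*g) + g)) = 3*((-319 + g)*(g + (-33 + g)/(2*g))) = 3*(-319 + g)*(g + (-33 + g)/(2*g)))
(S(1584) + (-115*1046 + n(23, -8)))/(3847888 - 1575456) = ((-528 + 3*1584**2 - 1911/2*1584 + (31581/2)/1584) + (-115*1046 - 9))/(3847888 - 1575456) = ((-528 + 3*2509056 - 1513512 + (31581/2)*(1/1584)) + (-120290 - 9))/2272432 = ((-528 + 7527168 - 1513512 + 319/32) - 120299)*(1/2272432) = (192420415/32 - 120299)*(1/2272432) = (188570847/32)*(1/2272432) = 188570847/72717824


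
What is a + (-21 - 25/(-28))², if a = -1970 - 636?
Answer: -1726135/784 ≈ -2201.7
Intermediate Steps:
a = -2606
a + (-21 - 25/(-28))² = -2606 + (-21 - 25/(-28))² = -2606 + (-21 - 25*(-1/28))² = -2606 + (-21 + 25/28)² = -2606 + (-563/28)² = -2606 + 316969/784 = -1726135/784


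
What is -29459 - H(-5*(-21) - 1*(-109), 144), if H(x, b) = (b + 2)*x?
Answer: -60703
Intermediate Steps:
H(x, b) = x*(2 + b) (H(x, b) = (2 + b)*x = x*(2 + b))
-29459 - H(-5*(-21) - 1*(-109), 144) = -29459 - (-5*(-21) - 1*(-109))*(2 + 144) = -29459 - (105 + 109)*146 = -29459 - 214*146 = -29459 - 1*31244 = -29459 - 31244 = -60703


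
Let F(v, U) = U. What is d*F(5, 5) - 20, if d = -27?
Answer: -155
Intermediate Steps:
d*F(5, 5) - 20 = -27*5 - 20 = -135 - 20 = -155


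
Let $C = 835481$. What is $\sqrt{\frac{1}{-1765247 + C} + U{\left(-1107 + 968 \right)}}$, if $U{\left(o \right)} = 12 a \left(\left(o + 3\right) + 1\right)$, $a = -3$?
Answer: $\frac{\sqrt{4201298998784394}}{929766} \approx 69.714$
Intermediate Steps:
$U{\left(o \right)} = -144 - 36 o$ ($U{\left(o \right)} = 12 \left(-3\right) \left(\left(o + 3\right) + 1\right) = - 36 \left(\left(3 + o\right) + 1\right) = - 36 \left(4 + o\right) = -144 - 36 o$)
$\sqrt{\frac{1}{-1765247 + C} + U{\left(-1107 + 968 \right)}} = \sqrt{\frac{1}{-1765247 + 835481} - \left(144 + 36 \left(-1107 + 968\right)\right)} = \sqrt{\frac{1}{-929766} - -4860} = \sqrt{- \frac{1}{929766} + \left(-144 + 5004\right)} = \sqrt{- \frac{1}{929766} + 4860} = \sqrt{\frac{4518662759}{929766}} = \frac{\sqrt{4201298998784394}}{929766}$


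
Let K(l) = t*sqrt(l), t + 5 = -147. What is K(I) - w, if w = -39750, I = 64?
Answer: 38534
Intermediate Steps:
t = -152 (t = -5 - 147 = -152)
K(l) = -152*sqrt(l)
K(I) - w = -152*sqrt(64) - 1*(-39750) = -152*8 + 39750 = -1216 + 39750 = 38534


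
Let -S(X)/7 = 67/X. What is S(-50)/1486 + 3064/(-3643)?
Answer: -225946633/270674900 ≈ -0.83475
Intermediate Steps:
S(X) = -469/X
S(-50)/1486 + 3064/(-3643) = -469/(-50)/1486 + 3064/(-3643) = -469*(-1/50)*(1/1486) + 3064*(-1/3643) = (469/50)*(1/1486) - 3064/3643 = 469/74300 - 3064/3643 = -225946633/270674900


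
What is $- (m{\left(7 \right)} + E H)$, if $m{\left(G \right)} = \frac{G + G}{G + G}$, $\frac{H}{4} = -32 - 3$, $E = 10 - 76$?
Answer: $-9241$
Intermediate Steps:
$E = -66$ ($E = 10 - 76 = -66$)
$H = -140$ ($H = 4 \left(-32 - 3\right) = 4 \left(-35\right) = -140$)
$m{\left(G \right)} = 1$ ($m{\left(G \right)} = \frac{2 G}{2 G} = 2 G \frac{1}{2 G} = 1$)
$- (m{\left(7 \right)} + E H) = - (1 - -9240) = - (1 + 9240) = \left(-1\right) 9241 = -9241$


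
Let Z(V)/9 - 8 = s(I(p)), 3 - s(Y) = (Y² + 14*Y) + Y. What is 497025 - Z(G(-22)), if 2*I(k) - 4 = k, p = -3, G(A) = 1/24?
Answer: 1987983/4 ≈ 4.9700e+5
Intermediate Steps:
G(A) = 1/24
I(k) = 2 + k/2
s(Y) = 3 - Y² - 15*Y (s(Y) = 3 - ((Y² + 14*Y) + Y) = 3 - (Y² + 15*Y) = 3 + (-Y² - 15*Y) = 3 - Y² - 15*Y)
Z(V) = 117/4 (Z(V) = 72 + 9*(3 - (2 + (½)*(-3))² - 15*(2 + (½)*(-3))) = 72 + 9*(3 - (2 - 3/2)² - 15*(2 - 3/2)) = 72 + 9*(3 - (½)² - 15*½) = 72 + 9*(3 - 1*¼ - 15/2) = 72 + 9*(3 - ¼ - 15/2) = 72 + 9*(-19/4) = 72 - 171/4 = 117/4)
497025 - Z(G(-22)) = 497025 - 1*117/4 = 497025 - 117/4 = 1987983/4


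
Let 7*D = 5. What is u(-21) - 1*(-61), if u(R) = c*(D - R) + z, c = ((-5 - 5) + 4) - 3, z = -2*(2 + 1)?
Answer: -983/7 ≈ -140.43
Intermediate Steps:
D = 5/7 (D = (⅐)*5 = 5/7 ≈ 0.71429)
z = -6 (z = -2*3 = -6)
c = -9 (c = (-10 + 4) - 3 = -6 - 3 = -9)
u(R) = -87/7 + 9*R (u(R) = -9*(5/7 - R) - 6 = (-45/7 + 9*R) - 6 = -87/7 + 9*R)
u(-21) - 1*(-61) = (-87/7 + 9*(-21)) - 1*(-61) = (-87/7 - 189) + 61 = -1410/7 + 61 = -983/7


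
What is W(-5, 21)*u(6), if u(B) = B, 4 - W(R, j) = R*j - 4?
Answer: 678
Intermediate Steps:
W(R, j) = 8 - R*j (W(R, j) = 4 - (R*j - 4) = 4 - (-4 + R*j) = 4 + (4 - R*j) = 8 - R*j)
W(-5, 21)*u(6) = (8 - 1*(-5)*21)*6 = (8 + 105)*6 = 113*6 = 678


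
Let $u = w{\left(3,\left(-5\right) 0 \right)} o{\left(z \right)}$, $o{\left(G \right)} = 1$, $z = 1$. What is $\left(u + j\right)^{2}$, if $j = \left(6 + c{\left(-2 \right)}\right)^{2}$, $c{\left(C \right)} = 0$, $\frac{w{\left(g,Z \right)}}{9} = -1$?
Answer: $729$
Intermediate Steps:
$w{\left(g,Z \right)} = -9$ ($w{\left(g,Z \right)} = 9 \left(-1\right) = -9$)
$u = -9$ ($u = \left(-9\right) 1 = -9$)
$j = 36$ ($j = \left(6 + 0\right)^{2} = 6^{2} = 36$)
$\left(u + j\right)^{2} = \left(-9 + 36\right)^{2} = 27^{2} = 729$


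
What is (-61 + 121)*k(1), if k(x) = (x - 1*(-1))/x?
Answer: 120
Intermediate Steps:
k(x) = (1 + x)/x (k(x) = (x + 1)/x = (1 + x)/x)
(-61 + 121)*k(1) = (-61 + 121)*((1 + 1)/1) = 60*(1*2) = 60*2 = 120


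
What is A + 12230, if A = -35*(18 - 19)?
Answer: 12265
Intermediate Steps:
A = 35 (A = -35*(-1) = 35)
A + 12230 = 35 + 12230 = 12265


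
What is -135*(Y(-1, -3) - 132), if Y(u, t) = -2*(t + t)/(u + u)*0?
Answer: 17820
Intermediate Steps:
Y(u, t) = 0 (Y(u, t) = -2*2*t/(2*u)*0 = -2*2*t*1/(2*u)*0 = -2*t/u*0 = 0)
-135*(Y(-1, -3) - 132) = -135*(0 - 132) = -135*(-132) = 17820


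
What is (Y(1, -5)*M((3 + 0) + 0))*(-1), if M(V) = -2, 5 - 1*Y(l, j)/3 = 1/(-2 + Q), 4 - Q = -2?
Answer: 57/2 ≈ 28.500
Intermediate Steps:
Q = 6 (Q = 4 - 1*(-2) = 4 + 2 = 6)
Y(l, j) = 57/4 (Y(l, j) = 15 - 3/(-2 + 6) = 15 - 3/4 = 15 - 3*¼ = 15 - ¾ = 57/4)
(Y(1, -5)*M((3 + 0) + 0))*(-1) = ((57/4)*(-2))*(-1) = -57/2*(-1) = 57/2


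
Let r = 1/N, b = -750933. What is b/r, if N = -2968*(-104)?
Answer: -231791990976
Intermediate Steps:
N = 308672
r = 1/308672 ≈ 3.2397e-6
b/r = -750933/1/308672 = -750933*308672 = -231791990976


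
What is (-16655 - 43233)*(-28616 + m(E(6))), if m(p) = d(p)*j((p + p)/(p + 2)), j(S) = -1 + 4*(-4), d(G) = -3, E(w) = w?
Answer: 1710700720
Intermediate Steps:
j(S) = -17 (j(S) = -1 - 16 = -17)
m(p) = 51 (m(p) = -3*(-17) = 51)
(-16655 - 43233)*(-28616 + m(E(6))) = (-16655 - 43233)*(-28616 + 51) = -59888*(-28565) = 1710700720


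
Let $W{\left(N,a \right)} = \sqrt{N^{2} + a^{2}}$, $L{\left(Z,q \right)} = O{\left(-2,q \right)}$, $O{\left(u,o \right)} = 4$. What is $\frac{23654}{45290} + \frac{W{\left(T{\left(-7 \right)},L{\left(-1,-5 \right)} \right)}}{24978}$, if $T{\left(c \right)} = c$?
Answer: $\frac{11827}{22645} + \frac{\sqrt{65}}{24978} \approx 0.5226$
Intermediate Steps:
$L{\left(Z,q \right)} = 4$
$\frac{23654}{45290} + \frac{W{\left(T{\left(-7 \right)},L{\left(-1,-5 \right)} \right)}}{24978} = \frac{23654}{45290} + \frac{\sqrt{\left(-7\right)^{2} + 4^{2}}}{24978} = 23654 \cdot \frac{1}{45290} + \sqrt{49 + 16} \cdot \frac{1}{24978} = \frac{11827}{22645} + \sqrt{65} \cdot \frac{1}{24978} = \frac{11827}{22645} + \frac{\sqrt{65}}{24978}$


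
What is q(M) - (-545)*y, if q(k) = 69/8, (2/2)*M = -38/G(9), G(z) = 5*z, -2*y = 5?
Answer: -10831/8 ≈ -1353.9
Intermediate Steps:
y = -5/2 (y = -½*5 = -5/2 ≈ -2.5000)
M = -38/45 (M = -38/(5*9) = -38/45 ≈ -0.84444)
q(k) = 69/8 (q(k) = 69*(⅛) = 69/8)
q(M) - (-545)*y = 69/8 - (-545)*(-5)/2 = 69/8 - 1*2725/2 = 69/8 - 2725/2 = -10831/8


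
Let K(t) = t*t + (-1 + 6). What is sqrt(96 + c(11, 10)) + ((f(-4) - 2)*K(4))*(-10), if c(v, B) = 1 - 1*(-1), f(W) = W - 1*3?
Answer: 1890 + 7*sqrt(2) ≈ 1899.9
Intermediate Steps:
K(t) = 5 + t**2 (K(t) = t**2 + 5 = 5 + t**2)
f(W) = -3 + W (f(W) = W - 3 = -3 + W)
c(v, B) = 2 (c(v, B) = 1 + 1 = 2)
sqrt(96 + c(11, 10)) + ((f(-4) - 2)*K(4))*(-10) = sqrt(96 + 2) + (((-3 - 4) - 2)*(5 + 4**2))*(-10) = sqrt(98) + ((-7 - 2)*(5 + 16))*(-10) = 7*sqrt(2) - 9*21*(-10) = 7*sqrt(2) - 189*(-10) = 7*sqrt(2) + 1890 = 1890 + 7*sqrt(2)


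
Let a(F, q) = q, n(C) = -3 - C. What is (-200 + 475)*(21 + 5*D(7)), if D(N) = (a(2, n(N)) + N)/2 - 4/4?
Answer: 4675/2 ≈ 2337.5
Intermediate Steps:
D(N) = -5/2 (D(N) = ((-3 - N) + N)/2 - 4/4 = -3*½ - 4*¼ = -3/2 - 1 = -5/2)
(-200 + 475)*(21 + 5*D(7)) = (-200 + 475)*(21 + 5*(-5/2)) = 275*(21 - 25/2) = 275*(17/2) = 4675/2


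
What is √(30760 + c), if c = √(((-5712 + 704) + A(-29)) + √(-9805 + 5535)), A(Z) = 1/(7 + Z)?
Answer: √(14887840 + 22*√22*√(-110177 + 22*I*√4270))/22 ≈ 175.39 + 0.20175*I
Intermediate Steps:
c = √(-110177/22 + I*√4270) (c = √(((-5712 + 704) + 1/(7 - 29)) + √(-9805 + 5535)) = √((-5008 + 1/(-22)) + √(-4270)) = √((-5008 - 1/22) + I*√4270) = √(-110177/22 + I*√4270) ≈ 0.4617 + 70.769*I)
√(30760 + c) = √(30760 + √(-2423894 + 484*I*√4270)/22)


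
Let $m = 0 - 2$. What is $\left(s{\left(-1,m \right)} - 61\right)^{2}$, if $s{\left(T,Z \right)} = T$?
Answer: $3844$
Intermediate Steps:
$m = -2$
$\left(s{\left(-1,m \right)} - 61\right)^{2} = \left(-1 - 61\right)^{2} = \left(-62\right)^{2} = 3844$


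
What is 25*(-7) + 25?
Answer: -150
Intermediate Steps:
25*(-7) + 25 = -175 + 25 = -150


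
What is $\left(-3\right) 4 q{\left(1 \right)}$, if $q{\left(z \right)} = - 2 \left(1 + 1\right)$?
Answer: $48$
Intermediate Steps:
$q{\left(z \right)} = -4$ ($q{\left(z \right)} = \left(-2\right) 2 = -4$)
$\left(-3\right) 4 q{\left(1 \right)} = \left(-3\right) 4 \left(-4\right) = \left(-12\right) \left(-4\right) = 48$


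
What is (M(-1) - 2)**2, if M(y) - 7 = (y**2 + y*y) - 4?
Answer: 9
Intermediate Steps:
M(y) = 3 + 2*y**2 (M(y) = 7 + ((y**2 + y*y) - 4) = 7 + ((y**2 + y**2) - 4) = 7 + (2*y**2 - 4) = 7 + (-4 + 2*y**2) = 3 + 2*y**2)
(M(-1) - 2)**2 = ((3 + 2*(-1)**2) - 2)**2 = ((3 + 2*1) - 2)**2 = ((3 + 2) - 2)**2 = (5 - 2)**2 = 3**2 = 9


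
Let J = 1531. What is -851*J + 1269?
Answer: -1301612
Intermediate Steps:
-851*J + 1269 = -851*1531 + 1269 = -1302881 + 1269 = -1301612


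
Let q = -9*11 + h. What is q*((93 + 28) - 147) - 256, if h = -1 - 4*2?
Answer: 2552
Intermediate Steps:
h = -9 (h = -1 - 8 = -9)
q = -108 (q = -9*11 - 9 = -99 - 9 = -108)
q*((93 + 28) - 147) - 256 = -108*((93 + 28) - 147) - 256 = -108*(121 - 147) - 256 = -108*(-26) - 256 = 2808 - 256 = 2552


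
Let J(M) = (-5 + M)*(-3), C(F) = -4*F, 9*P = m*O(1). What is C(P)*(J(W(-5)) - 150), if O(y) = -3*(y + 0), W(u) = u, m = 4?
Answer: -640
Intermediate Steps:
O(y) = -3*y
P = -4/3 (P = (4*(-3*1))/9 = (4*(-3))/9 = (⅑)*(-12) = -4/3 ≈ -1.3333)
J(M) = 15 - 3*M
C(P)*(J(W(-5)) - 150) = (-4*(-4/3))*((15 - 3*(-5)) - 150) = 16*((15 + 15) - 150)/3 = 16*(30 - 150)/3 = (16/3)*(-120) = -640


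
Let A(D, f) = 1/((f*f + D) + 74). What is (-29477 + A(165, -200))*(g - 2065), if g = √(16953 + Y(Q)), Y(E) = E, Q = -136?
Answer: 2449348129130/40239 - 1186125002*√16817/40239 ≈ 5.7047e+7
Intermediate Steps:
A(D, f) = 1/(74 + D + f²) (A(D, f) = 1/((f² + D) + 74) = 1/((D + f²) + 74) = 1/(74 + D + f²))
g = √16817 (g = √(16953 - 136) = √16817 ≈ 129.68)
(-29477 + A(165, -200))*(g - 2065) = (-29477 + 1/(74 + 165 + (-200)²))*(√16817 - 2065) = (-29477 + 1/(74 + 165 + 40000))*(-2065 + √16817) = (-29477 + 1/40239)*(-2065 + √16817) = -1186125002*(-2065 + √16817)/40239 = 2449348129130/40239 - 1186125002*√16817/40239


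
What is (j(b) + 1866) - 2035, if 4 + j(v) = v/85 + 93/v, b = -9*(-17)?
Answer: -43501/255 ≈ -170.59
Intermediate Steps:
b = 153
j(v) = -4 + 93/v + v/85 (j(v) = -4 + (v/85 + 93/v) = -4 + (93/v + v/85) = -4 + 93/v + v/85)
(j(b) + 1866) - 2035 = ((-4 + 93/153 + (1/85)*153) + 1866) - 2035 = ((-4 + 93*(1/153) + 9/5) + 1866) - 2035 = ((-4 + 31/51 + 9/5) + 1866) - 2035 = (-406/255 + 1866) - 2035 = 475424/255 - 2035 = -43501/255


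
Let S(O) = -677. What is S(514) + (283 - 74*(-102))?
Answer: 7154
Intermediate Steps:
S(514) + (283 - 74*(-102)) = -677 + (283 - 74*(-102)) = -677 + (283 + 7548) = -677 + 7831 = 7154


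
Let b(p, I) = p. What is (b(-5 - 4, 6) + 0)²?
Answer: 81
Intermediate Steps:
(b(-5 - 4, 6) + 0)² = ((-5 - 4) + 0)² = (-9 + 0)² = (-9)² = 81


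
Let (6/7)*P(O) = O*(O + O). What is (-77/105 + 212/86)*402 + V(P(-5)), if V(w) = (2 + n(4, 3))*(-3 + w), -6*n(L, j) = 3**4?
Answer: 38599/645 ≈ 59.843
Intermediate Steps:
n(L, j) = -27/2 (n(L, j) = -1/6*3**4 = -1/6*81 = -27/2)
P(O) = 7*O**2/3 (P(O) = 7*(O*(O + O))/6 = 7*(O*(2*O))/6 = 7*(2*O**2)/6 = 7*O**2/3)
V(w) = 69/2 - 23*w/2 (V(w) = (2 - 27/2)*(-3 + w) = -23*(-3 + w)/2 = 69/2 - 23*w/2)
(-77/105 + 212/86)*402 + V(P(-5)) = (-77/105 + 212/86)*402 + (69/2 - 161*(-5)**2/6) = (-77*1/105 + 212*(1/86))*402 + (69/2 - 161*25/6) = (-11/15 + 106/43)*402 + (69/2 - 23/2*175/3) = (1117/645)*402 + (69/2 - 4025/6) = 149678/215 - 1909/3 = 38599/645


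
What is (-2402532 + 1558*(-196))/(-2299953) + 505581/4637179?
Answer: 13719829551793/10665293752587 ≈ 1.2864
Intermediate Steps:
(-2402532 + 1558*(-196))/(-2299953) + 505581/4637179 = (-2402532 - 305368)*(-1/2299953) + 505581*(1/4637179) = -2707900*(-1/2299953) + 505581/4637179 = 2707900/2299953 + 505581/4637179 = 13719829551793/10665293752587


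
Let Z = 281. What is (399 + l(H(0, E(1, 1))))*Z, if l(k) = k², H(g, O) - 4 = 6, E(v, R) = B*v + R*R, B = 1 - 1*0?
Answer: 140219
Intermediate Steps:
B = 1 (B = 1 + 0 = 1)
E(v, R) = v + R² (E(v, R) = 1*v + R*R = v + R²)
H(g, O) = 10 (H(g, O) = 4 + 6 = 10)
(399 + l(H(0, E(1, 1))))*Z = (399 + 10²)*281 = (399 + 100)*281 = 499*281 = 140219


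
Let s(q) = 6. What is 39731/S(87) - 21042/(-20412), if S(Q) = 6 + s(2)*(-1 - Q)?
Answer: -176368/2349 ≈ -75.082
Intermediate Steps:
S(Q) = -6*Q (S(Q) = 6 + 6*(-1 - Q) = 6 + (-6 - 6*Q) = -6*Q)
39731/S(87) - 21042/(-20412) = 39731/((-6*87)) - 21042/(-20412) = 39731/(-522) - 21042*(-1/20412) = 39731*(-1/522) + 167/162 = -39731/522 + 167/162 = -176368/2349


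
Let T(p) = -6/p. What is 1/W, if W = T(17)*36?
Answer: -17/216 ≈ -0.078704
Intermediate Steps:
W = -216/17 (W = -6/17*36 = -216/17 ≈ -12.706)
1/W = 1/(-216/17) = -17/216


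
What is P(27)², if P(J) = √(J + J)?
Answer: 54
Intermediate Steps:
P(J) = √2*√J (P(J) = √(2*J) = √2*√J)
P(27)² = (√2*√27)² = (√2*(3*√3))² = (3*√6)² = 54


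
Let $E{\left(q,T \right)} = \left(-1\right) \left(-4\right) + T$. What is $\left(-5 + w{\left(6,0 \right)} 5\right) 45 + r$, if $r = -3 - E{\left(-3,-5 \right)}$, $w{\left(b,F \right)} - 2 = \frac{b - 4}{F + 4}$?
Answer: $\frac{671}{2} \approx 335.5$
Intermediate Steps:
$w{\left(b,F \right)} = 2 + \frac{-4 + b}{4 + F}$ ($w{\left(b,F \right)} = 2 + \frac{b - 4}{F + 4} = 2 + \frac{-4 + b}{4 + F}$)
$E{\left(q,T \right)} = 4 + T$
$r = -2$ ($r = -3 - \left(4 - 5\right) = -3 - -1 = -3 + 1 = -2$)
$\left(-5 + w{\left(6,0 \right)} 5\right) 45 + r = \left(-5 + \frac{4 + 6 + 2 \cdot 0}{4 + 0} \cdot 5\right) 45 - 2 = \left(-5 + \frac{4 + 6 + 0}{4} \cdot 5\right) 45 - 2 = \left(-5 + \frac{1}{4} \cdot 10 \cdot 5\right) 45 - 2 = \left(-5 + \frac{5}{2} \cdot 5\right) 45 - 2 = \left(-5 + \frac{25}{2}\right) 45 - 2 = \frac{15}{2} \cdot 45 - 2 = \frac{675}{2} - 2 = \frac{671}{2}$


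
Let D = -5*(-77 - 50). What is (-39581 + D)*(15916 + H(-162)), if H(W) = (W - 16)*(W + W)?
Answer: -2865958248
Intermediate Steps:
D = 635 (D = -5*(-127) = 635)
H(W) = 2*W*(-16 + W) (H(W) = (-16 + W)*(2*W) = 2*W*(-16 + W))
(-39581 + D)*(15916 + H(-162)) = (-39581 + 635)*(15916 + 2*(-162)*(-16 - 162)) = -38946*(15916 + 2*(-162)*(-178)) = -38946*(15916 + 57672) = -38946*73588 = -2865958248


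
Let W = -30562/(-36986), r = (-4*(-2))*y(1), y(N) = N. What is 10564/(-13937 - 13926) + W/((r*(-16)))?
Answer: -25431861159/65954618752 ≈ -0.38560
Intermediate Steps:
r = 8 (r = -4*(-2)*1 = 8*1 = 8)
W = 15281/18493 (W = -30562*(-1/36986) = 15281/18493 ≈ 0.82631)
10564/(-13937 - 13926) + W/((r*(-16))) = 10564/(-13937 - 13926) + 15281/(18493*((8*(-16)))) = 10564/(-27863) + (15281/18493)/(-128) = 10564*(-1/27863) + (15281/18493)*(-1/128) = -10564/27863 - 15281/2367104 = -25431861159/65954618752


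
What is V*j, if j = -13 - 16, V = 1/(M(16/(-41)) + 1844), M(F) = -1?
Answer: -29/1843 ≈ -0.015735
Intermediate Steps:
V = 1/1843 (V = 1/(-1 + 1844) = 1/1843 ≈ 0.00054259)
j = -29
V*j = (1/1843)*(-29) = -29/1843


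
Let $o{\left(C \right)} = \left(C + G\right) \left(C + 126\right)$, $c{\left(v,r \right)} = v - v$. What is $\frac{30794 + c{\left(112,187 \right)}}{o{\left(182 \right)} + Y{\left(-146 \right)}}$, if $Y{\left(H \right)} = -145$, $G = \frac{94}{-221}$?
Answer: $\frac{6805474}{12327379} \approx 0.55206$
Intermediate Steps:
$G = - \frac{94}{221}$ ($G = 94 \left(- \frac{1}{221}\right) = - \frac{94}{221} \approx -0.42534$)
$c{\left(v,r \right)} = 0$
$o{\left(C \right)} = \left(126 + C\right) \left(- \frac{94}{221} + C\right)$ ($o{\left(C \right)} = \left(C - \frac{94}{221}\right) \left(C + 126\right) = \left(- \frac{94}{221} + C\right) \left(126 + C\right) = \left(126 + C\right) \left(- \frac{94}{221} + C\right)$)
$\frac{30794 + c{\left(112,187 \right)}}{o{\left(182 \right)} + Y{\left(-146 \right)}} = \frac{30794 + 0}{\left(- \frac{11844}{221} + 182^{2} + \frac{27752}{221} \cdot 182\right) - 145} = \frac{30794}{\left(- \frac{11844}{221} + 33124 + \frac{388528}{17}\right) - 145} = \frac{30794}{\frac{12359424}{221} - 145} = \frac{30794}{\frac{12327379}{221}} = 30794 \cdot \frac{221}{12327379} = \frac{6805474}{12327379}$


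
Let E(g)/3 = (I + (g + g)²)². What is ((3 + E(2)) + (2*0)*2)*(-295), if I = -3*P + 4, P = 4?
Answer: -57525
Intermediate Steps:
I = -8 (I = -3*4 + 4 = -12 + 4 = -8)
E(g) = 3*(-8 + 4*g²)² (E(g) = 3*(-8 + (g + g)²)² = 3*(-8 + (2*g)²)² = 3*(-8 + 4*g²)²)
((3 + E(2)) + (2*0)*2)*(-295) = ((3 + 48*(-2 + 2²)²) + (2*0)*2)*(-295) = ((3 + 48*(-2 + 4)²) + 0*2)*(-295) = ((3 + 48*2²) + 0)*(-295) = ((3 + 48*4) + 0)*(-295) = ((3 + 192) + 0)*(-295) = (195 + 0)*(-295) = 195*(-295) = -57525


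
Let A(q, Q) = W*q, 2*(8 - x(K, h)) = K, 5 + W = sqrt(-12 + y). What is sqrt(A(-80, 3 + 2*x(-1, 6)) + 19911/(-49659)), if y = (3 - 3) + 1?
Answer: sqrt(109490861339 - 21920144720*I*sqrt(11))/16553 ≈ 20.967 - 6.3272*I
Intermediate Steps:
y = 1 (y = 0 + 1 = 1)
W = -5 + I*sqrt(11) (W = -5 + sqrt(-12 + 1) = -5 + sqrt(-11) = -5 + I*sqrt(11) ≈ -5.0 + 3.3166*I)
x(K, h) = 8 - K/2
A(q, Q) = q*(-5 + I*sqrt(11)) (A(q, Q) = (-5 + I*sqrt(11))*q = q*(-5 + I*sqrt(11)))
sqrt(A(-80, 3 + 2*x(-1, 6)) + 19911/(-49659)) = sqrt(-80*(-5 + I*sqrt(11)) + 19911/(-49659)) = sqrt((400 - 80*I*sqrt(11)) + 19911*(-1/49659)) = sqrt((400 - 80*I*sqrt(11)) - 6637/16553) = sqrt(6614563/16553 - 80*I*sqrt(11))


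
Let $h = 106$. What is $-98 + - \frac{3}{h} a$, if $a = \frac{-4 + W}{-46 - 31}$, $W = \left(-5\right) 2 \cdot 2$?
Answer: $- \frac{399974}{4081} \approx -98.009$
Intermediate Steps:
$W = -20$ ($W = \left(-10\right) 2 = -20$)
$a = \frac{24}{77}$ ($a = \frac{-4 - 20}{-46 - 31} = - \frac{24}{-77} = \left(-24\right) \left(- \frac{1}{77}\right) = \frac{24}{77} \approx 0.31169$)
$-98 + - \frac{3}{h} a = -98 + - \frac{3}{106} \cdot \frac{24}{77} = -98 + \left(-3\right) \frac{1}{106} \cdot \frac{24}{77} = -98 - \frac{36}{4081} = - \frac{399974}{4081}$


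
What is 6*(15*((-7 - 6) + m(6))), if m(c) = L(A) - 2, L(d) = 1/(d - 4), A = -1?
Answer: -1368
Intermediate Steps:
L(d) = 1/(-4 + d)
m(c) = -11/5 (m(c) = 1/(-4 - 1) - 2 = 1/(-5) - 2 = -1/5 - 2 = -11/5)
6*(15*((-7 - 6) + m(6))) = 6*(15*((-7 - 6) - 11/5)) = 6*(15*(-13 - 11/5)) = 6*(15*(-76/5)) = 6*(-228) = -1368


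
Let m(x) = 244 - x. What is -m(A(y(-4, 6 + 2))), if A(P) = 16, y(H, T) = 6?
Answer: -228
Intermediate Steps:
-m(A(y(-4, 6 + 2))) = -(244 - 1*16) = -(244 - 16) = -1*228 = -228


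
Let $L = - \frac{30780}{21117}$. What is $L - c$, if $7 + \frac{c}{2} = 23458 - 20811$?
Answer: $- \frac{37176180}{7039} \approx -5281.5$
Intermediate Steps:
$c = 5280$ ($c = -14 + 2 \left(23458 - 20811\right) = -14 + 2 \cdot 2647 = -14 + 5294 = 5280$)
$L = - \frac{10260}{7039}$ ($L = \left(-30780\right) \frac{1}{21117} = - \frac{10260}{7039} \approx -1.4576$)
$L - c = - \frac{10260}{7039} - 5280 = - \frac{37176180}{7039}$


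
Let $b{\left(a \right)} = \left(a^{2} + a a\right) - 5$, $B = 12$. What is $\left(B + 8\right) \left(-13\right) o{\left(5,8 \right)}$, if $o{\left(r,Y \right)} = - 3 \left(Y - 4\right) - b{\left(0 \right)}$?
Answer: $1820$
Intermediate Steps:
$b{\left(a \right)} = -5 + 2 a^{2}$ ($b{\left(a \right)} = \left(a^{2} + a^{2}\right) - 5 = 2 a^{2} - 5 = -5 + 2 a^{2}$)
$o{\left(r,Y \right)} = 17 - 3 Y$ ($o{\left(r,Y \right)} = - 3 \left(Y - 4\right) - \left(-5 + 2 \cdot 0^{2}\right) = - 3 \left(-4 + Y\right) - \left(-5 + 2 \cdot 0\right) = \left(12 - 3 Y\right) - \left(-5 + 0\right) = \left(12 - 3 Y\right) - -5 = \left(12 - 3 Y\right) + 5 = 17 - 3 Y$)
$\left(B + 8\right) \left(-13\right) o{\left(5,8 \right)} = \left(12 + 8\right) \left(-13\right) \left(17 - 24\right) = 20 \left(-13\right) \left(17 - 24\right) = \left(-260\right) \left(-7\right) = 1820$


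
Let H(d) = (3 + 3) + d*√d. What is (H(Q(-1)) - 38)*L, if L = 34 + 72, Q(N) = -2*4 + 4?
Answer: -3392 - 848*I ≈ -3392.0 - 848.0*I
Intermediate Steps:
Q(N) = -4 (Q(N) = -8 + 4 = -4)
L = 106
H(d) = 6 + d^(3/2)
(H(Q(-1)) - 38)*L = ((6 + (-4)^(3/2)) - 38)*106 = ((6 - 8*I) - 38)*106 = (-32 - 8*I)*106 = -3392 - 848*I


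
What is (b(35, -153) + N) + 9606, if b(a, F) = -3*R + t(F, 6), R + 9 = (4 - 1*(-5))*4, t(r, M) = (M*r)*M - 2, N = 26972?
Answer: 30987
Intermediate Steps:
t(r, M) = -2 + r*M² (t(r, M) = r*M² - 2 = -2 + r*M²)
R = 27 (R = -9 + (4 - 1*(-5))*4 = -9 + (4 + 5)*4 = -9 + 9*4 = -9 + 36 = 27)
b(a, F) = -83 + 36*F (b(a, F) = -3*27 + (-2 + F*6²) = -81 + (-2 + F*36) = -81 + (-2 + 36*F) = -83 + 36*F)
(b(35, -153) + N) + 9606 = ((-83 + 36*(-153)) + 26972) + 9606 = ((-83 - 5508) + 26972) + 9606 = (-5591 + 26972) + 9606 = 21381 + 9606 = 30987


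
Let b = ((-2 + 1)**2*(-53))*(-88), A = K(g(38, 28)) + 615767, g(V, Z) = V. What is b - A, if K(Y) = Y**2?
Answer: -612547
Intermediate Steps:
A = 617211 (A = 38**2 + 615767 = 1444 + 615767 = 617211)
b = 4664 (b = ((-1)**2*(-53))*(-88) = (1*(-53))*(-88) = -53*(-88) = 4664)
b - A = 4664 - 1*617211 = 4664 - 617211 = -612547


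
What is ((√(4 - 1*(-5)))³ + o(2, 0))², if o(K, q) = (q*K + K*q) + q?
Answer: 729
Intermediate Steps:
o(K, q) = q + 2*K*q (o(K, q) = (K*q + K*q) + q = 2*K*q + q = q + 2*K*q)
((√(4 - 1*(-5)))³ + o(2, 0))² = ((√(4 - 1*(-5)))³ + 0*(1 + 2*2))² = ((√(4 + 5))³ + 0*(1 + 4))² = ((√9)³ + 0*5)² = (3³ + 0)² = (27 + 0)² = 27² = 729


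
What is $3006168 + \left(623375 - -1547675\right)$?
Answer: $5177218$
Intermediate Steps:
$3006168 + \left(623375 - -1547675\right) = 3006168 + \left(623375 + 1547675\right) = 3006168 + 2171050 = 5177218$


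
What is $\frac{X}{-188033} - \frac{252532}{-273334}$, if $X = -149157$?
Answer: $\frac{44127014497}{25697906011} \approx 1.7171$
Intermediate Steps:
$\frac{X}{-188033} - \frac{252532}{-273334} = - \frac{149157}{-188033} - \frac{252532}{-273334} = \left(-149157\right) \left(- \frac{1}{188033}\right) - - \frac{126266}{136667} = \frac{149157}{188033} + \frac{126266}{136667} = \frac{44127014497}{25697906011}$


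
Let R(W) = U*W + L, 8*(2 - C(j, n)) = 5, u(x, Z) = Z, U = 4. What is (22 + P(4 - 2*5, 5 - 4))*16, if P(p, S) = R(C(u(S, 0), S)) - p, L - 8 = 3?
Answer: 712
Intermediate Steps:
C(j, n) = 11/8 (C(j, n) = 2 - ⅛*5 = 2 - 5/8 = 11/8)
L = 11 (L = 8 + 3 = 11)
R(W) = 11 + 4*W (R(W) = 4*W + 11 = 11 + 4*W)
P(p, S) = 33/2 - p (P(p, S) = (11 + 4*(11/8)) - p = (11 + 11/2) - p = 33/2 - p)
(22 + P(4 - 2*5, 5 - 4))*16 = (22 + (33/2 - (4 - 2*5)))*16 = (22 + (33/2 - (4 - 10)))*16 = (22 + (33/2 - 1*(-6)))*16 = (22 + (33/2 + 6))*16 = (22 + 45/2)*16 = (89/2)*16 = 712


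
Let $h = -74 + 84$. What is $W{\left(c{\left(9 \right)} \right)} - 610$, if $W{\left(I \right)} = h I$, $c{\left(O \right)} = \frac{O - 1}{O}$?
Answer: $- \frac{5410}{9} \approx -601.11$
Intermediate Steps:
$h = 10$
$c{\left(O \right)} = \frac{-1 + O}{O}$
$W{\left(I \right)} = 10 I$
$W{\left(c{\left(9 \right)} \right)} - 610 = 10 \frac{-1 + 9}{9} - 610 = 10 \cdot \frac{1}{9} \cdot 8 + \left(-18107 + 17497\right) = 10 \cdot \frac{8}{9} - 610 = \frac{80}{9} - 610 = - \frac{5410}{9}$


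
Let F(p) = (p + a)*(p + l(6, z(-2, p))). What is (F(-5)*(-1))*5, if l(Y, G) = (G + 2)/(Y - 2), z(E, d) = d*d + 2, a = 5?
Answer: 0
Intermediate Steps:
z(E, d) = 2 + d² (z(E, d) = d² + 2 = 2 + d²)
l(Y, G) = (2 + G)/(-2 + Y)
F(p) = (5 + p)*(1 + p + p²/4) (F(p) = (p + 5)*(p + (2 + (2 + p²))/(-2 + 6)) = (5 + p)*(p + (4 + p²)/4) = (5 + p)*(p + (1 + p²/4)) = (5 + p)*(1 + p + p²/4))
(F(-5)*(-1))*5 = ((5 + 6*(-5) + (¼)*(-5)³ + (9/4)*(-5)²)*(-1))*5 = ((5 - 30 + (¼)*(-125) + (9/4)*25)*(-1))*5 = ((5 - 30 - 125/4 + 225/4)*(-1))*5 = (0*(-1))*5 = 0*5 = 0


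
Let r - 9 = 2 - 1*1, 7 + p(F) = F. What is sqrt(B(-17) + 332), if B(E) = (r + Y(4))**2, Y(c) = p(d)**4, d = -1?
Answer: 4*sqrt(1053723) ≈ 4106.0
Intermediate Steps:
p(F) = -7 + F
r = 10 (r = 9 + (2 - 1*1) = 9 + (2 - 1) = 9 + 1 = 10)
Y(c) = 4096 (Y(c) = (-7 - 1)**4 = (-8)**4 = 4096)
B(E) = 16859236 (B(E) = (10 + 4096)**2 = 4106**2 = 16859236)
sqrt(B(-17) + 332) = sqrt(16859236 + 332) = sqrt(16859568) = 4*sqrt(1053723)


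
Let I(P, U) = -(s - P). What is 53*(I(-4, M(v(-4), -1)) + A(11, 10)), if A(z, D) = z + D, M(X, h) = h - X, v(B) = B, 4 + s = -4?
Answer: 1325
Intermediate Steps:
s = -8 (s = -4 - 4 = -8)
A(z, D) = D + z
I(P, U) = 8 + P (I(P, U) = -(-8 - P) = 8 + P)
53*(I(-4, M(v(-4), -1)) + A(11, 10)) = 53*((8 - 4) + (10 + 11)) = 53*(4 + 21) = 53*25 = 1325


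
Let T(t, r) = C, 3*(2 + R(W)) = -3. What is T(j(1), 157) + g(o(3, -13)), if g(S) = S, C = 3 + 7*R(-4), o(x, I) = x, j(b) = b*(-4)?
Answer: -15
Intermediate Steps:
R(W) = -3 (R(W) = -2 + (⅓)*(-3) = -2 - 1 = -3)
j(b) = -4*b
C = -18 (C = 3 + 7*(-3) = 3 - 21 = -18)
T(t, r) = -18
T(j(1), 157) + g(o(3, -13)) = -18 + 3 = -15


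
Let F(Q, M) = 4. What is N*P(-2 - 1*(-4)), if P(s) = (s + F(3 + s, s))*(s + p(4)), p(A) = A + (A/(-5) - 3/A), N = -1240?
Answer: -33108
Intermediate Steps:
p(A) = -3/A + 4*A/5 (p(A) = A + (A*(-⅕) - 3/A) = A + (-A/5 - 3/A) = A + (-3/A - A/5) = -3/A + 4*A/5)
P(s) = (4 + s)*(49/20 + s) (P(s) = (s + 4)*(s + (-3/4 + (⅘)*4)) = (4 + s)*(s + (-3*¼ + 16/5)) = (4 + s)*(s + (-¾ + 16/5)) = (4 + s)*(s + 49/20) = (4 + s)*(49/20 + s))
N*P(-2 - 1*(-4)) = -1240*(49/5 + (-2 - 1*(-4))² + 129*(-2 - 1*(-4))/20) = -1240*(49/5 + (-2 + 4)² + 129*(-2 + 4)/20) = -1240*(49/5 + 2² + (129/20)*2) = -1240*(49/5 + 4 + 129/10) = -1240*267/10 = -33108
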